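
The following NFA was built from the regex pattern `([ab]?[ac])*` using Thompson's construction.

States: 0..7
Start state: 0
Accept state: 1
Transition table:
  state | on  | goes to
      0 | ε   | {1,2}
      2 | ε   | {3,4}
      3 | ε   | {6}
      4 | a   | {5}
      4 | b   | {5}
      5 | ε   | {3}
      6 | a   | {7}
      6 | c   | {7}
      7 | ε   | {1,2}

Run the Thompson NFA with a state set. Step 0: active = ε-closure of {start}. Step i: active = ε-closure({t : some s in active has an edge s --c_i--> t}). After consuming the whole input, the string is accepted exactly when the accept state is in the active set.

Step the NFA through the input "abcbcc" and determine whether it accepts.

Answer: ACCEPT

Steps:
S₀ = ε-closure({0}) = {0,1,2,3,4,6}
'a' @ 1: {1,2,3,4,5,6,7}  (accept∈set)
'b' @ 2: {3,5,6}
'c' @ 3: {1,2,3,4,6,7}  (accept∈set)
'b' @ 4: {3,5,6}
'c' @ 5: {1,2,3,4,6,7}  (accept∈set)
'c' @ 6: {1,2,3,4,6,7}  (accept∈set)
after full input: {1,2,3,4,6,7}  (accept=1 in)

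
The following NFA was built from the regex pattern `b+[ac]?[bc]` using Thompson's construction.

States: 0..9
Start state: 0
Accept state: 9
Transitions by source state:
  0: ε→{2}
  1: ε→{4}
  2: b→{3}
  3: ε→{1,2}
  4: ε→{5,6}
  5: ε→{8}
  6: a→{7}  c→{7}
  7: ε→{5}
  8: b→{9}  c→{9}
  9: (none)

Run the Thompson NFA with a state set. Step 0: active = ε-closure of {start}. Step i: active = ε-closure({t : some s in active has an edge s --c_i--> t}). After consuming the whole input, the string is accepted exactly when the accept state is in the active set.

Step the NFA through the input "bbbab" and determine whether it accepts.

start: ε-closure({0}) = {0,2}
'b' @ 1: {1,2,3,4,5,6,8}
'b' @ 2: {1,2,3,4,5,6,8,9}  (accept∈set)
'b' @ 3: {1,2,3,4,5,6,8,9}  (accept∈set)
'a' @ 4: {5,7,8}
'b' @ 5: {9}  (accept∈set)
after full input: {9}  (accept=9 in)

Answer: ACCEPT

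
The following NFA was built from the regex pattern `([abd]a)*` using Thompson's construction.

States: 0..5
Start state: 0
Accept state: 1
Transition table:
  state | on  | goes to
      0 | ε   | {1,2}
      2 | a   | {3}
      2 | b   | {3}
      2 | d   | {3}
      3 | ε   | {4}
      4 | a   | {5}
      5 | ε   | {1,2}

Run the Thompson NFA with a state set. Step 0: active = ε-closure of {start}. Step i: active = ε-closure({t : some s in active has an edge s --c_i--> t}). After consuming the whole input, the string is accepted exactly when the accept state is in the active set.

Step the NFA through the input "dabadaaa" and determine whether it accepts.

S₀ = ε-closure({0}) = {0,1,2}
'd' @ 1: {3,4}
'a' @ 2: {1,2,5}  (accept∈set)
'b' @ 3: {3,4}
'a' @ 4: {1,2,5}  (accept∈set)
'd' @ 5: {3,4}
'a' @ 6: {1,2,5}  (accept∈set)
'a' @ 7: {3,4}
'a' @ 8: {1,2,5}  (accept∈set)
after full input: {1,2,5}  (accept=1 in)

Answer: ACCEPT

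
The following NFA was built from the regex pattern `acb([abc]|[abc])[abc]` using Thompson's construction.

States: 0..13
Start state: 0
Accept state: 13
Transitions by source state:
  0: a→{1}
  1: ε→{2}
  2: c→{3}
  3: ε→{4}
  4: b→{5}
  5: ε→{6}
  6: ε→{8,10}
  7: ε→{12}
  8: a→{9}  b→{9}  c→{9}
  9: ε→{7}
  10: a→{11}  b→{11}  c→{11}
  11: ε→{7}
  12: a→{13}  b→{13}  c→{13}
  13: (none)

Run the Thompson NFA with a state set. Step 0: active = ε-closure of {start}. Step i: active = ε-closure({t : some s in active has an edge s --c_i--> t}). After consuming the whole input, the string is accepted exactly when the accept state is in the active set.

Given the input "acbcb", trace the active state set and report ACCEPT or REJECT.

initial (ε-close {0}): {0}
'a' @ 1: {1,2}
'c' @ 2: {3,4}
'b' @ 3: {5,6,8,10}
'c' @ 4: {7,9,11,12}
'b' @ 5: {13}  [accepting]
after full input: {13}  (accept=13 in)

Answer: ACCEPT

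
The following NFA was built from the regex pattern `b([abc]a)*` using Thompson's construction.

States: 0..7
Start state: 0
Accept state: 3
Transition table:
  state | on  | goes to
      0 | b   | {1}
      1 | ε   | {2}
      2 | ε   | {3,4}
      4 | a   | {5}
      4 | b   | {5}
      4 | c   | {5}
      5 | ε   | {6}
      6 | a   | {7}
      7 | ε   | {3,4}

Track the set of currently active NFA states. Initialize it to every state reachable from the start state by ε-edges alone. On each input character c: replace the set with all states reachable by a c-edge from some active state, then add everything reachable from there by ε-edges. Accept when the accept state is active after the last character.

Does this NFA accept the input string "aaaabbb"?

initial (ε-close {0}): {0}
'a' @ 1: {}  — dead — no transitions
rest 'aaabbb' ignored (set empty)
final: {}; accept 3 not in set

Answer: REJECT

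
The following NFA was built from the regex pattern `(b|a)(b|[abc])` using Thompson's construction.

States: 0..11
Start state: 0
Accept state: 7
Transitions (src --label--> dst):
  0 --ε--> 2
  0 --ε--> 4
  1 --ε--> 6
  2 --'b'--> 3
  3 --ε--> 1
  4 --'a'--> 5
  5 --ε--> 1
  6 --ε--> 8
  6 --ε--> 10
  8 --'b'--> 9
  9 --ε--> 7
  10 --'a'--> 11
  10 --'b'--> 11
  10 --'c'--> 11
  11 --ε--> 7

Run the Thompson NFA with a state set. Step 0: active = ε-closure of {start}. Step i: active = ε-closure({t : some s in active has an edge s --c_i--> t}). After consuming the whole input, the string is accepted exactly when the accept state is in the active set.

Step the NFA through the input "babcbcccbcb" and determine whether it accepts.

Answer: REJECT

Derivation:
start: ε-closure({0}) = {0,2,4}
'b' @ 1: {1,3,6,8,10}
'a' @ 2: {7,11}  ✓accept
'b' @ 3: {}  — dead — no transitions
rest 'cbcccbcb' ignored (set empty)
after full input: {}  (accept=7 not in)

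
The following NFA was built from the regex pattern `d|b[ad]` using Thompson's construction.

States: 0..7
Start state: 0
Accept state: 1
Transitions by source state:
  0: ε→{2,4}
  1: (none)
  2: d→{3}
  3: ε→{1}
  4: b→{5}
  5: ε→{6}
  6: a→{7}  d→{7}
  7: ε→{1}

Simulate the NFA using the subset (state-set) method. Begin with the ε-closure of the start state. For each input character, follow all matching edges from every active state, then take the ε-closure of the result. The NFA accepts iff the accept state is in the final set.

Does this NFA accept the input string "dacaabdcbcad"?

initial (ε-close {0}): {0,2,4}
'd' @ 1: {1,3}  [accepting]
'a' @ 2: {}  — no active states
rest 'caabdcbcad' ignored (set empty)
after full input: {}  (accept=1 not in)

Answer: REJECT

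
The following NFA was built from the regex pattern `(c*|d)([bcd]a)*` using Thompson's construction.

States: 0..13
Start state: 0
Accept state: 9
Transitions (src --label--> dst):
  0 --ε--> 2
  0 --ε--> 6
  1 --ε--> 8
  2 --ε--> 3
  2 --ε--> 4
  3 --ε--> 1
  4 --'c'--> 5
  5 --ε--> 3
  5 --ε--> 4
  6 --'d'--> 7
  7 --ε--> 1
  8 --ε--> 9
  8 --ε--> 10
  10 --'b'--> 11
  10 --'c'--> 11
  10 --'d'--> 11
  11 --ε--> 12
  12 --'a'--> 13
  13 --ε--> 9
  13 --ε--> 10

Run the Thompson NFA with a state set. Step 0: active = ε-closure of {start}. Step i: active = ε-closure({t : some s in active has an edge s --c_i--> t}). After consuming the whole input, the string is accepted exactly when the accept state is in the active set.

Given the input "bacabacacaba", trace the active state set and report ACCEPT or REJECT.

initial (ε-close {0}): {0,1,2,3,4,6,8,9,10}
'b' @ 1: {11,12}
'a' @ 2: {9,10,13}  [accepting]
'c' @ 3: {11,12}
'a' @ 4: {9,10,13}  [accepting]
'b' @ 5: {11,12}
'a' @ 6: {9,10,13}  [accepting]
'c' @ 7: {11,12}
'a' @ 8: {9,10,13}  [accepting]
'c' @ 9: {11,12}
'a' @ 10: {9,10,13}  [accepting]
'b' @ 11: {11,12}
'a' @ 12: {9,10,13}  [accepting]
after full input: {9,10,13}  (accept=9 in)

Answer: ACCEPT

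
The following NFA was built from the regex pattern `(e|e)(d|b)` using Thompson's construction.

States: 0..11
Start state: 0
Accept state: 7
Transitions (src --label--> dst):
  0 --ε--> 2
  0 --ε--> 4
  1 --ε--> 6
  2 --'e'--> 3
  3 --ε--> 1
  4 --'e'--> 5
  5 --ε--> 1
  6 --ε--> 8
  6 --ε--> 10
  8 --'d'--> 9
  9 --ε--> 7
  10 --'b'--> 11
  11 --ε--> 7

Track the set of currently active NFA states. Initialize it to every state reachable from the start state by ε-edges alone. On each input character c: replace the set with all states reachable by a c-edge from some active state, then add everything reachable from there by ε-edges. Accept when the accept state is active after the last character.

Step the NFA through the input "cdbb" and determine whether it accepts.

Answer: REJECT

Trace:
S₀ = ε-closure({0}) = {0,2,4}
'c' @ 1: {}  — no active states
rest 'dbb' ignored (set empty)
final: {}; accept 7 not in set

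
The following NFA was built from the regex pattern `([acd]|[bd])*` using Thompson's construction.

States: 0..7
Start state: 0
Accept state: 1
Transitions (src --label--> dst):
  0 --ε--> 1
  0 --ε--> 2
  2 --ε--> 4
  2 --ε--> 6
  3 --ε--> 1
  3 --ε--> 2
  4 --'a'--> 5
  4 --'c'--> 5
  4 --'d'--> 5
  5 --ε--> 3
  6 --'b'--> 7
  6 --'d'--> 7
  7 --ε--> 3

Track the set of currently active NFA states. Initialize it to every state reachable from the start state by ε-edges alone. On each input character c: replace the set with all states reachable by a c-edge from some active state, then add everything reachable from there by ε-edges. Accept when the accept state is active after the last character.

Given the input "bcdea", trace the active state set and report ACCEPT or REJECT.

S₀ = ε-closure({0}) = {0,1,2,4,6}
'b' @ 1: {1,2,3,4,6,7}  [accepting]
'c' @ 2: {1,2,3,4,5,6}  [accepting]
'd' @ 3: {1,2,3,4,5,6,7}  [accepting]
'e' @ 4: {}  — dead — no transitions
rest 'a' ignored (set empty)
after full input: {}  (accept=1 not in)

Answer: REJECT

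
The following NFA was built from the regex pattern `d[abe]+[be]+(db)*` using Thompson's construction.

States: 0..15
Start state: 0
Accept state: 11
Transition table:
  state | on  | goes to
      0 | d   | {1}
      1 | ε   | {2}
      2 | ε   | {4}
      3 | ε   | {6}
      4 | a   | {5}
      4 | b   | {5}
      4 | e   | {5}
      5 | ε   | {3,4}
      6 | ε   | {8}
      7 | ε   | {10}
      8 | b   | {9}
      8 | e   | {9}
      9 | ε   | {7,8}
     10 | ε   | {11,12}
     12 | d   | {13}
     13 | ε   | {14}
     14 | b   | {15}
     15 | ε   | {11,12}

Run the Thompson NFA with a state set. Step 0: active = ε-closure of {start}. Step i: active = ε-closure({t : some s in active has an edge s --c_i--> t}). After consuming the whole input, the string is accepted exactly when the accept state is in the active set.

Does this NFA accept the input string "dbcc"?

initial (ε-close {0}): {0}
'd' @ 1: {1,2,4}
'b' @ 2: {3,4,5,6,8}
'c' @ 3: {}  — state set empty
rest 'c' ignored (set empty)
final: {}; accept 11 not in set

Answer: REJECT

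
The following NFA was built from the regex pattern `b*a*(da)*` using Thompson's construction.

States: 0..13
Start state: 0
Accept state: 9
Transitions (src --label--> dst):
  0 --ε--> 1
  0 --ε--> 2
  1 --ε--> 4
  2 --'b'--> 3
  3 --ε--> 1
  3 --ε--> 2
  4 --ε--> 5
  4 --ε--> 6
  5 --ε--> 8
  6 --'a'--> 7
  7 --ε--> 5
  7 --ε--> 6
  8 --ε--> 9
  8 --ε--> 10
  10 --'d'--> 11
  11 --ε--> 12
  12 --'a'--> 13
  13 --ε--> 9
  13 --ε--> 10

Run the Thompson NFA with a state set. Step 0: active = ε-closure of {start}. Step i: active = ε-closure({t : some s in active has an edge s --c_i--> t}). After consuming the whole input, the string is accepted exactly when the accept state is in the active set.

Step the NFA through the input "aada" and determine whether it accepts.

Answer: ACCEPT

Trace:
S₀ = ε-closure({0}) = {0,1,2,4,5,6,8,9,10}
'a' @ 1: {5,6,7,8,9,10}  ✓accept
'a' @ 2: {5,6,7,8,9,10}  ✓accept
'd' @ 3: {11,12}
'a' @ 4: {9,10,13}  ✓accept
final: {9,10,13}; accept 9 in set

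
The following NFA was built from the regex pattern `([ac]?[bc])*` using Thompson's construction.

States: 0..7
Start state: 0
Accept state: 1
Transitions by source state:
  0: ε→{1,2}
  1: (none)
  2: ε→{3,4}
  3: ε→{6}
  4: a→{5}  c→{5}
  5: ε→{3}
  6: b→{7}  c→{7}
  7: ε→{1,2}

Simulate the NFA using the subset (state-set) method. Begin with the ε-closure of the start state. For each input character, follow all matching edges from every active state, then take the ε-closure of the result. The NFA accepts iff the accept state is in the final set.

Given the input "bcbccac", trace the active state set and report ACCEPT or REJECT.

Answer: ACCEPT

Derivation:
start: ε-closure({0}) = {0,1,2,3,4,6}
'b' @ 1: {1,2,3,4,6,7}  [accepting]
'c' @ 2: {1,2,3,4,5,6,7}  [accepting]
'b' @ 3: {1,2,3,4,6,7}  [accepting]
'c' @ 4: {1,2,3,4,5,6,7}  [accepting]
'c' @ 5: {1,2,3,4,5,6,7}  [accepting]
'a' @ 6: {3,5,6}
'c' @ 7: {1,2,3,4,6,7}  [accepting]
final: {1,2,3,4,6,7}; accept 1 in set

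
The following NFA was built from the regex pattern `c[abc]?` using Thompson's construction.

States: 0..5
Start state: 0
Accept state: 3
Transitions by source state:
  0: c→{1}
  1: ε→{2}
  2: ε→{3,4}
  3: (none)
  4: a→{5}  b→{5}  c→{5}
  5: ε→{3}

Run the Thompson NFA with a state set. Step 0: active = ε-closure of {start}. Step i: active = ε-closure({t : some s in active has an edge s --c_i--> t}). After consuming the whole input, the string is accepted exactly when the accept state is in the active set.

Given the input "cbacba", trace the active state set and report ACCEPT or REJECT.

Answer: REJECT

Derivation:
S₀ = ε-closure({0}) = {0}
'c' @ 1: {1,2,3,4}  ✓accept
'b' @ 2: {3,5}  ✓accept
'a' @ 3: {}  — dead — no transitions
rest 'cba' ignored (set empty)
end set {} — state 3 not in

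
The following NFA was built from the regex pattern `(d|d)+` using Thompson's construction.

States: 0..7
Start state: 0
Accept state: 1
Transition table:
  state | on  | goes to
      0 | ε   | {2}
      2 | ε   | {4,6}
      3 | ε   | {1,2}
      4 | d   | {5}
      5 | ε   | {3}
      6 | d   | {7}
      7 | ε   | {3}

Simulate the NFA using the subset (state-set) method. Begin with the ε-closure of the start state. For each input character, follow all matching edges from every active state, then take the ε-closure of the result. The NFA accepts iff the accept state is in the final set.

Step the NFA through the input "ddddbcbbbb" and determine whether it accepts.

initial (ε-close {0}): {0,2,4,6}
'd' @ 1: {1,2,3,4,5,6,7}  (accept∈set)
'd' @ 2: {1,2,3,4,5,6,7}  (accept∈set)
'd' @ 3: {1,2,3,4,5,6,7}  (accept∈set)
'd' @ 4: {1,2,3,4,5,6,7}  (accept∈set)
'b' @ 5: {}  — no active states
rest 'cbbbb' ignored (set empty)
after full input: {}  (accept=1 not in)

Answer: REJECT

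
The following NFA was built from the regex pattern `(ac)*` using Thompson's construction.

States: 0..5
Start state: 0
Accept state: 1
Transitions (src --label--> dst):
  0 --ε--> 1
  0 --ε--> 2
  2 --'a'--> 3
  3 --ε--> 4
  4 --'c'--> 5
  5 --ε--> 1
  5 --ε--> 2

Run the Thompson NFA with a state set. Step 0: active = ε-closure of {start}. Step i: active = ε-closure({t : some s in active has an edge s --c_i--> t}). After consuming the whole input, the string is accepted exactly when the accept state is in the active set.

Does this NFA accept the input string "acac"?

Answer: ACCEPT

Steps:
start: ε-closure({0}) = {0,1,2}
'a' @ 1: {3,4}
'c' @ 2: {1,2,5}  [accepting]
'a' @ 3: {3,4}
'c' @ 4: {1,2,5}  [accepting]
end set {1,2,5} — state 1 in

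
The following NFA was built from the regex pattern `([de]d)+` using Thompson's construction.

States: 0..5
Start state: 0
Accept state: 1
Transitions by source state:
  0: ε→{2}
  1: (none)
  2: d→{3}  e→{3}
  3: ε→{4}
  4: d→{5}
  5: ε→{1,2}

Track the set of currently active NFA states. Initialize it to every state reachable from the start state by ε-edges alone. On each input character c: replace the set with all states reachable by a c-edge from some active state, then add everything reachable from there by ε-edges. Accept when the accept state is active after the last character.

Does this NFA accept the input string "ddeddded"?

start: ε-closure({0}) = {0,2}
'd' @ 1: {3,4}
'd' @ 2: {1,2,5}  (accept∈set)
'e' @ 3: {3,4}
'd' @ 4: {1,2,5}  (accept∈set)
'd' @ 5: {3,4}
'd' @ 6: {1,2,5}  (accept∈set)
'e' @ 7: {3,4}
'd' @ 8: {1,2,5}  (accept∈set)
after full input: {1,2,5}  (accept=1 in)

Answer: ACCEPT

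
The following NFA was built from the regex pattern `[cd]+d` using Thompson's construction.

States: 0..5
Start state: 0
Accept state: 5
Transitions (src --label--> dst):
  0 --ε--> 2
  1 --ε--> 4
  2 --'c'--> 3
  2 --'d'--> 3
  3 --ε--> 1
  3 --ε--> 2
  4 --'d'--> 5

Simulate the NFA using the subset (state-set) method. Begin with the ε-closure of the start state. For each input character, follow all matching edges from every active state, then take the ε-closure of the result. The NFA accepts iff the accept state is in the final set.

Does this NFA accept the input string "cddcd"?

Answer: ACCEPT

Derivation:
initial (ε-close {0}): {0,2}
'c' @ 1: {1,2,3,4}
'd' @ 2: {1,2,3,4,5}  ✓accept
'd' @ 3: {1,2,3,4,5}  ✓accept
'c' @ 4: {1,2,3,4}
'd' @ 5: {1,2,3,4,5}  ✓accept
final: {1,2,3,4,5}; accept 5 in set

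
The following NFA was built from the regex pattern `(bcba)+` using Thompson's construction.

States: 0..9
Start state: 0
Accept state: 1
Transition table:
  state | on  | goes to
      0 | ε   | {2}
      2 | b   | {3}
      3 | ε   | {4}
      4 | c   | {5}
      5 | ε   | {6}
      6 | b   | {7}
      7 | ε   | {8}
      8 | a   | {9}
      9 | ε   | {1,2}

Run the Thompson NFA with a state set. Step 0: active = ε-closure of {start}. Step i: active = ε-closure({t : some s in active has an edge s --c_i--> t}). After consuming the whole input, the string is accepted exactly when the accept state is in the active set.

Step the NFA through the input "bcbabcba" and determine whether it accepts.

start: ε-closure({0}) = {0,2}
'b' @ 1: {3,4}
'c' @ 2: {5,6}
'b' @ 3: {7,8}
'a' @ 4: {1,2,9}  (accept∈set)
'b' @ 5: {3,4}
'c' @ 6: {5,6}
'b' @ 7: {7,8}
'a' @ 8: {1,2,9}  (accept∈set)
after full input: {1,2,9}  (accept=1 in)

Answer: ACCEPT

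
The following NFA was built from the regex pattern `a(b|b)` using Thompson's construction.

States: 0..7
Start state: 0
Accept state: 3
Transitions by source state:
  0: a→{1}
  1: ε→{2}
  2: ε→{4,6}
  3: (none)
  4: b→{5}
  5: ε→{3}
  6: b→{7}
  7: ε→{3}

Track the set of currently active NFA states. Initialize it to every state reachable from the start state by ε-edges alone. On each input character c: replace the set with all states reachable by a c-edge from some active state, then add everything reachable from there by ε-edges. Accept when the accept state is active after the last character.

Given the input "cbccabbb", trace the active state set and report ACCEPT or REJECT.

initial (ε-close {0}): {0}
'c' @ 1: {}  — dead — no transitions
rest 'bccabbb' ignored (set empty)
end set {} — state 3 not in

Answer: REJECT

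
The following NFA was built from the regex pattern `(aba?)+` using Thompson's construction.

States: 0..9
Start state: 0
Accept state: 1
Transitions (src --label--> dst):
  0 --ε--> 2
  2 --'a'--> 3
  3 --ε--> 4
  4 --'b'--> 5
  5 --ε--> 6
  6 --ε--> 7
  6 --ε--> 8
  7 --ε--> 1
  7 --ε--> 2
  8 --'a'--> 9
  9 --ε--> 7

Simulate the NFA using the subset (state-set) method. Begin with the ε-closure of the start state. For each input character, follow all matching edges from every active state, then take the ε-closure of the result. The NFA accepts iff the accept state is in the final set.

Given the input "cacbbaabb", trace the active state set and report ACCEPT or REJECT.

Answer: REJECT

Trace:
initial (ε-close {0}): {0,2}
'c' @ 1: {}  — state set empty
rest 'acbbaabb' ignored (set empty)
end set {} — state 1 not in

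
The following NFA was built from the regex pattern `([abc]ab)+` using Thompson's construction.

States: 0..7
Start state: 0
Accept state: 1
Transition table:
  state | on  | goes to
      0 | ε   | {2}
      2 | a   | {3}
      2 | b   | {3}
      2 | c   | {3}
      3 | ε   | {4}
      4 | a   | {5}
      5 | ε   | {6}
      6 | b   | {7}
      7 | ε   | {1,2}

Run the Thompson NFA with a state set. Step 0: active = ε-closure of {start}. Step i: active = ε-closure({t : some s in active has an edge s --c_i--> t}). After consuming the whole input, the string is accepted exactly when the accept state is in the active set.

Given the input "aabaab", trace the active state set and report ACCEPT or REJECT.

Answer: ACCEPT

Derivation:
start: ε-closure({0}) = {0,2}
'a' @ 1: {3,4}
'a' @ 2: {5,6}
'b' @ 3: {1,2,7}  [accepting]
'a' @ 4: {3,4}
'a' @ 5: {5,6}
'b' @ 6: {1,2,7}  [accepting]
after full input: {1,2,7}  (accept=1 in)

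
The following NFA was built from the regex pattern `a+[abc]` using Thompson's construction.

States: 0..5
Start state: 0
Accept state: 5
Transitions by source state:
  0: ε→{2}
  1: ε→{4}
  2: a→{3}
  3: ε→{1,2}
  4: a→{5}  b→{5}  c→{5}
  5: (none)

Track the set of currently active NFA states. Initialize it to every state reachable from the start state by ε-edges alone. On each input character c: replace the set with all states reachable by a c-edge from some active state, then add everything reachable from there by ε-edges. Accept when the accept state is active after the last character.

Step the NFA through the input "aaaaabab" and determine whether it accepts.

initial (ε-close {0}): {0,2}
'a' @ 1: {1,2,3,4}
'a' @ 2: {1,2,3,4,5}  [accepting]
'a' @ 3: {1,2,3,4,5}  [accepting]
'a' @ 4: {1,2,3,4,5}  [accepting]
'a' @ 5: {1,2,3,4,5}  [accepting]
'b' @ 6: {5}  [accepting]
'a' @ 7: {}  — no active states
rest 'b' ignored (set empty)
end set {} — state 5 not in

Answer: REJECT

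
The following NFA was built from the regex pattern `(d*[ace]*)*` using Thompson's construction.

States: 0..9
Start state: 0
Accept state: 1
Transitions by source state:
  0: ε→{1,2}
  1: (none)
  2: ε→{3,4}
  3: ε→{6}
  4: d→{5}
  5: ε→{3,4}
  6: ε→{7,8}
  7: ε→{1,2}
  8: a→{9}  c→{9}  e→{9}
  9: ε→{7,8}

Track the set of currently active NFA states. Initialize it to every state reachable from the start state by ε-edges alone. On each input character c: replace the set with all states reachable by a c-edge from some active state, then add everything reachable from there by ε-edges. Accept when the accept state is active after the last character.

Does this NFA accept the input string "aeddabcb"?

start: ε-closure({0}) = {0,1,2,3,4,6,7,8}
'a' @ 1: {1,2,3,4,6,7,8,9}  [accepting]
'e' @ 2: {1,2,3,4,6,7,8,9}  [accepting]
'd' @ 3: {1,2,3,4,5,6,7,8}  [accepting]
'd' @ 4: {1,2,3,4,5,6,7,8}  [accepting]
'a' @ 5: {1,2,3,4,6,7,8,9}  [accepting]
'b' @ 6: {}  — state set empty
rest 'cb' ignored (set empty)
final: {}; accept 1 not in set

Answer: REJECT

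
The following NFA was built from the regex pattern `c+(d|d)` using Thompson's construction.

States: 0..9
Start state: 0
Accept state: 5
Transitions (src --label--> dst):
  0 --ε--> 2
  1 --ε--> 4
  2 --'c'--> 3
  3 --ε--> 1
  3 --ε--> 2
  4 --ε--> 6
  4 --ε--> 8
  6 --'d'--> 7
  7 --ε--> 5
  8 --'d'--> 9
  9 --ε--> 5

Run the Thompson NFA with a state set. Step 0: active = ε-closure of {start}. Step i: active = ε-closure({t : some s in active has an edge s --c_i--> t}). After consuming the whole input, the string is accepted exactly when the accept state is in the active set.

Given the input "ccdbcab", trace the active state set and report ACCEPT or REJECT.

start: ε-closure({0}) = {0,2}
'c' @ 1: {1,2,3,4,6,8}
'c' @ 2: {1,2,3,4,6,8}
'd' @ 3: {5,7,9}  [accepting]
'b' @ 4: {}  — dead — no transitions
rest 'cab' ignored (set empty)
final: {}; accept 5 not in set

Answer: REJECT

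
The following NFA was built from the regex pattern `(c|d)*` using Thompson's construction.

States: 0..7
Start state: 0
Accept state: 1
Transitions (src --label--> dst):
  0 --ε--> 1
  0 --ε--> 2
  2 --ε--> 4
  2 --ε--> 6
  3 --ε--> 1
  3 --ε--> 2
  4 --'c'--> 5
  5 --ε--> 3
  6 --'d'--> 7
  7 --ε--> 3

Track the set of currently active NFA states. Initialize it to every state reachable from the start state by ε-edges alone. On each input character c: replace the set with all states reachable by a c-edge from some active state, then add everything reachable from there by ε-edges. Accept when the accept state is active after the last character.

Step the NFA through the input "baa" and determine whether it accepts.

Answer: REJECT

Trace:
initial (ε-close {0}): {0,1,2,4,6}
'b' @ 1: {}  — dead — no transitions
rest 'aa' ignored (set empty)
after full input: {}  (accept=1 not in)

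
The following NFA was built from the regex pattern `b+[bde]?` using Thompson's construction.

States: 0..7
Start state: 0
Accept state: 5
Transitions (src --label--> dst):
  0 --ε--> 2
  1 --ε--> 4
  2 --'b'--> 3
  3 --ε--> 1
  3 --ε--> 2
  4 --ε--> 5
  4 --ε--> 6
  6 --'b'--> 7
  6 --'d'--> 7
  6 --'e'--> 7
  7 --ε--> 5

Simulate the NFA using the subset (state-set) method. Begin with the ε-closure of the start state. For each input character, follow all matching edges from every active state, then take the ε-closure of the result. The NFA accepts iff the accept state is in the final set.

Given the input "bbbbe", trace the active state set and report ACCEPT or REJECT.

start: ε-closure({0}) = {0,2}
'b' @ 1: {1,2,3,4,5,6}  [accepting]
'b' @ 2: {1,2,3,4,5,6,7}  [accepting]
'b' @ 3: {1,2,3,4,5,6,7}  [accepting]
'b' @ 4: {1,2,3,4,5,6,7}  [accepting]
'e' @ 5: {5,7}  [accepting]
end set {5,7} — state 5 in

Answer: ACCEPT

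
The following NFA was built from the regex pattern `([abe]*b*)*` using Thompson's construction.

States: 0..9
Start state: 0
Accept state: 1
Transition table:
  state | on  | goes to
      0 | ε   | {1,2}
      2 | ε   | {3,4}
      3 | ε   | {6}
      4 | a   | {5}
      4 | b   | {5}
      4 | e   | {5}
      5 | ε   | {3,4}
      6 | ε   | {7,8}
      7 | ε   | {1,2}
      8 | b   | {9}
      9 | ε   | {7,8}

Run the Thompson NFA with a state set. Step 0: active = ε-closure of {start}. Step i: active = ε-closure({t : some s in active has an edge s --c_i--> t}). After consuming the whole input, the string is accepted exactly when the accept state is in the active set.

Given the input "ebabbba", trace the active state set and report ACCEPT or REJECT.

initial (ε-close {0}): {0,1,2,3,4,6,7,8}
'e' @ 1: {1,2,3,4,5,6,7,8}  ✓accept
'b' @ 2: {1,2,3,4,5,6,7,8,9}  ✓accept
'a' @ 3: {1,2,3,4,5,6,7,8}  ✓accept
'b' @ 4: {1,2,3,4,5,6,7,8,9}  ✓accept
'b' @ 5: {1,2,3,4,5,6,7,8,9}  ✓accept
'b' @ 6: {1,2,3,4,5,6,7,8,9}  ✓accept
'a' @ 7: {1,2,3,4,5,6,7,8}  ✓accept
after full input: {1,2,3,4,5,6,7,8}  (accept=1 in)

Answer: ACCEPT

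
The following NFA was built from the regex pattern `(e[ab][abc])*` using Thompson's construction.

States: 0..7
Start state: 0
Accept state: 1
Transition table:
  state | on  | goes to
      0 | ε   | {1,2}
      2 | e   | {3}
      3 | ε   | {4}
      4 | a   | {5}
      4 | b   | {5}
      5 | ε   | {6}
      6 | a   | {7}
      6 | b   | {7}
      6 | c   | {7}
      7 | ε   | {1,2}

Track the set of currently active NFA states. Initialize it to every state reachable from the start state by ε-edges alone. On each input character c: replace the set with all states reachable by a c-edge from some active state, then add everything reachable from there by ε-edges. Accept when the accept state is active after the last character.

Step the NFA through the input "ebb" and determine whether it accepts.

Answer: ACCEPT

Trace:
initial (ε-close {0}): {0,1,2}
'e' @ 1: {3,4}
'b' @ 2: {5,6}
'b' @ 3: {1,2,7}  [accepting]
final: {1,2,7}; accept 1 in set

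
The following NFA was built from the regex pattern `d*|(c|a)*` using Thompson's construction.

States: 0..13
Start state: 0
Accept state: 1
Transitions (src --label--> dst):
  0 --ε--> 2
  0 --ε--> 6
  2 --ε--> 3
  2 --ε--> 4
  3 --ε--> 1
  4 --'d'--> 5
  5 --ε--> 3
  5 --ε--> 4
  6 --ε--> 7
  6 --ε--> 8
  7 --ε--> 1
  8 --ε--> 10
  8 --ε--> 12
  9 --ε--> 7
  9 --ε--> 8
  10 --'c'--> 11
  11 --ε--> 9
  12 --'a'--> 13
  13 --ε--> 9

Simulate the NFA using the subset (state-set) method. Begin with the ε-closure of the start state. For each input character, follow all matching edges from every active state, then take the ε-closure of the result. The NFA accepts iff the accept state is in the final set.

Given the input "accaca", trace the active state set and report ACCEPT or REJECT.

start: ε-closure({0}) = {0,1,2,3,4,6,7,8,10,12}
'a' @ 1: {1,7,8,9,10,12,13}  [accepting]
'c' @ 2: {1,7,8,9,10,11,12}  [accepting]
'c' @ 3: {1,7,8,9,10,11,12}  [accepting]
'a' @ 4: {1,7,8,9,10,12,13}  [accepting]
'c' @ 5: {1,7,8,9,10,11,12}  [accepting]
'a' @ 6: {1,7,8,9,10,12,13}  [accepting]
end set {1,7,8,9,10,12,13} — state 1 in

Answer: ACCEPT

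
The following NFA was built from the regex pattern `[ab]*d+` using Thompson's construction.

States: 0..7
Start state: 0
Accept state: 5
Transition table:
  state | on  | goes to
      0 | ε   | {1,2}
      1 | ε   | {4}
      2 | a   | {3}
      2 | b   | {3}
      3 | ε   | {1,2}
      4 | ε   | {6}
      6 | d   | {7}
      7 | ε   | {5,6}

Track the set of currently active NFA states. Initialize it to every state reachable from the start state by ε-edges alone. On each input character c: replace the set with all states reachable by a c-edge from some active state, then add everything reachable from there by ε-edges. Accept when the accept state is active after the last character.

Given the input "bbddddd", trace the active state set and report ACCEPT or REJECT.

Answer: ACCEPT

Derivation:
initial (ε-close {0}): {0,1,2,4,6}
'b' @ 1: {1,2,3,4,6}
'b' @ 2: {1,2,3,4,6}
'd' @ 3: {5,6,7}  (accept∈set)
'd' @ 4: {5,6,7}  (accept∈set)
'd' @ 5: {5,6,7}  (accept∈set)
'd' @ 6: {5,6,7}  (accept∈set)
'd' @ 7: {5,6,7}  (accept∈set)
end set {5,6,7} — state 5 in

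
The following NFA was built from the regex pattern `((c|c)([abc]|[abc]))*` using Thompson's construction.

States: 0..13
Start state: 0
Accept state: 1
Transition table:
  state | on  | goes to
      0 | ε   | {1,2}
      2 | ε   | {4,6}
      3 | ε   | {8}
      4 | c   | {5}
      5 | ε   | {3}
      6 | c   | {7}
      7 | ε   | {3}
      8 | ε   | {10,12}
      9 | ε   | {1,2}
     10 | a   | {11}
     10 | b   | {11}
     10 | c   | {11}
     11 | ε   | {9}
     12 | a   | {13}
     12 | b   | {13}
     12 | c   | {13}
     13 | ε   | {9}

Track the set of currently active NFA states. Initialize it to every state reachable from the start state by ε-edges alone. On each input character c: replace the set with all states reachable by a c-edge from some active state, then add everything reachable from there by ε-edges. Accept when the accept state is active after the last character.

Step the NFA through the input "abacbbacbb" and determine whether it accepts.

initial (ε-close {0}): {0,1,2,4,6}
'a' @ 1: {}  — dead — no transitions
rest 'bacbbacbb' ignored (set empty)
after full input: {}  (accept=1 not in)

Answer: REJECT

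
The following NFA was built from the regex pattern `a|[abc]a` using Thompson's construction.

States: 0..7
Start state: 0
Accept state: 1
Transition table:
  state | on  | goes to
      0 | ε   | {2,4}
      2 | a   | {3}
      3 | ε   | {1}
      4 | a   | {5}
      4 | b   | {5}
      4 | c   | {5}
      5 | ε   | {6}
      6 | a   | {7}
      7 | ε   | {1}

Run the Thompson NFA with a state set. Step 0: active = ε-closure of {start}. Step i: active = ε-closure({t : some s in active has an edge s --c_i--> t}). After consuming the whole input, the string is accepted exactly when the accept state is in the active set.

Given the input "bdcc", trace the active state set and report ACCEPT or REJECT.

Answer: REJECT

Steps:
start: ε-closure({0}) = {0,2,4}
'b' @ 1: {5,6}
'd' @ 2: {}  — state set empty
rest 'cc' ignored (set empty)
end set {} — state 1 not in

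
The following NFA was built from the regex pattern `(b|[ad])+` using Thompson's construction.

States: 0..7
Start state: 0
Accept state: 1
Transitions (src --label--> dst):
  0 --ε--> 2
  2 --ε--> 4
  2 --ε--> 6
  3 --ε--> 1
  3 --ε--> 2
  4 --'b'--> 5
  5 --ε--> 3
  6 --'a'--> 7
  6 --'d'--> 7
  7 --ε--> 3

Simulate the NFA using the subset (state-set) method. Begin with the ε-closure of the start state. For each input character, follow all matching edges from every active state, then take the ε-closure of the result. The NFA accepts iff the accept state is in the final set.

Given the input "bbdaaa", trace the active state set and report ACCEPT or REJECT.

Answer: ACCEPT

Derivation:
start: ε-closure({0}) = {0,2,4,6}
'b' @ 1: {1,2,3,4,5,6}  [accepting]
'b' @ 2: {1,2,3,4,5,6}  [accepting]
'd' @ 3: {1,2,3,4,6,7}  [accepting]
'a' @ 4: {1,2,3,4,6,7}  [accepting]
'a' @ 5: {1,2,3,4,6,7}  [accepting]
'a' @ 6: {1,2,3,4,6,7}  [accepting]
end set {1,2,3,4,6,7} — state 1 in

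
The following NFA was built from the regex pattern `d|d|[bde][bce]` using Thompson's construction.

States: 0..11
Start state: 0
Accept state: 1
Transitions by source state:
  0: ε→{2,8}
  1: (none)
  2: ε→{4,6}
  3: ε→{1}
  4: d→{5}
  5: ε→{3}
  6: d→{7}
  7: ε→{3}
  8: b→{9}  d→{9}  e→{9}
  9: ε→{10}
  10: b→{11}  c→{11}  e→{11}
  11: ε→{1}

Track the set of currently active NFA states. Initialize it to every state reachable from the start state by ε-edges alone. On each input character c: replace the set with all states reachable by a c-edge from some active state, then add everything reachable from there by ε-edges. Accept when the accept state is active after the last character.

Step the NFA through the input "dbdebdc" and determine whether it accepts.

S₀ = ε-closure({0}) = {0,2,4,6,8}
'd' @ 1: {1,3,5,7,9,10}  [accepting]
'b' @ 2: {1,11}  [accepting]
'd' @ 3: {}  — state set empty
rest 'ebdc' ignored (set empty)
end set {} — state 1 not in

Answer: REJECT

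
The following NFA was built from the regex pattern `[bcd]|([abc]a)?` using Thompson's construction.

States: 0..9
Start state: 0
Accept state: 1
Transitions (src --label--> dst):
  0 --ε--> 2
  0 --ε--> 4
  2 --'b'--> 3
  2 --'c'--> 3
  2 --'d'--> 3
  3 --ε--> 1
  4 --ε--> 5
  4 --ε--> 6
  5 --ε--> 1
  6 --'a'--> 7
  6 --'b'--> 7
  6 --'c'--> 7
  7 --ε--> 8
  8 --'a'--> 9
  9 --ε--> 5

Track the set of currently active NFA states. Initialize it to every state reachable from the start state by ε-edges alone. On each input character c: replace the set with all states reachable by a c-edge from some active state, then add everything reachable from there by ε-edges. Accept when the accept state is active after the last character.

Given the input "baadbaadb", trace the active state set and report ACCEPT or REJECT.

initial (ε-close {0}): {0,1,2,4,5,6}
'b' @ 1: {1,3,7,8}  [accepting]
'a' @ 2: {1,5,9}  [accepting]
'a' @ 3: {}  — no active states
rest 'dbaadb' ignored (set empty)
final: {}; accept 1 not in set

Answer: REJECT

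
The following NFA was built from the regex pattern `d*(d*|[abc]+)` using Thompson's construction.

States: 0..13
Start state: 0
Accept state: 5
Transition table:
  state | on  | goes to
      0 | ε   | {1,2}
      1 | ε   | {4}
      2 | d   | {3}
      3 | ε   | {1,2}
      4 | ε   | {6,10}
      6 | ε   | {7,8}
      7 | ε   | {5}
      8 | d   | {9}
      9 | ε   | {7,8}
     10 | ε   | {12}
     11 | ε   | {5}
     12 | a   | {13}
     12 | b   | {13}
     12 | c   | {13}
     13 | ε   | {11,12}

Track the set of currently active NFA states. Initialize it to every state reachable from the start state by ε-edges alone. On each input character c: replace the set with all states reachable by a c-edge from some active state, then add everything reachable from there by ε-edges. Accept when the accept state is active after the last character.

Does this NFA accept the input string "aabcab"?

Answer: ACCEPT

Derivation:
start: ε-closure({0}) = {0,1,2,4,5,6,7,8,10,12}
'a' @ 1: {5,11,12,13}  ✓accept
'a' @ 2: {5,11,12,13}  ✓accept
'b' @ 3: {5,11,12,13}  ✓accept
'c' @ 4: {5,11,12,13}  ✓accept
'a' @ 5: {5,11,12,13}  ✓accept
'b' @ 6: {5,11,12,13}  ✓accept
end set {5,11,12,13} — state 5 in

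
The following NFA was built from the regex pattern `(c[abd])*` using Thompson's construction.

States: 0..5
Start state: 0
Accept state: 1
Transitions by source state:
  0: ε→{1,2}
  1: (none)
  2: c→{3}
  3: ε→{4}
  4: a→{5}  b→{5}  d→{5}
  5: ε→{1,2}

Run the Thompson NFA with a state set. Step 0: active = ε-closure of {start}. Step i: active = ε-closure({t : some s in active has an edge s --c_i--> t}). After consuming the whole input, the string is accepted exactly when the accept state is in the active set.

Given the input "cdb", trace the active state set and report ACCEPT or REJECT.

initial (ε-close {0}): {0,1,2}
'c' @ 1: {3,4}
'd' @ 2: {1,2,5}  ✓accept
'b' @ 3: {}  — state set empty
after full input: {}  (accept=1 not in)

Answer: REJECT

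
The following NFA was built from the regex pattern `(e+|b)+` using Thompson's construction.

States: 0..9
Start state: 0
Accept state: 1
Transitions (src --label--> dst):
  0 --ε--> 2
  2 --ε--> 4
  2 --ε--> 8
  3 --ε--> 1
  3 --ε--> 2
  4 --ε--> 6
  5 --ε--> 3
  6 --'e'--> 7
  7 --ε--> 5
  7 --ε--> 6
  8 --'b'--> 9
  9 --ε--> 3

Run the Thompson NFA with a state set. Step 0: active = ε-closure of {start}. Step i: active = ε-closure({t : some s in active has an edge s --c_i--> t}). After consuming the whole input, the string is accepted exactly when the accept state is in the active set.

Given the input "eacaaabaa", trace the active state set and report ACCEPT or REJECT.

Answer: REJECT

Trace:
start: ε-closure({0}) = {0,2,4,6,8}
'e' @ 1: {1,2,3,4,5,6,7,8}  (accept∈set)
'a' @ 2: {}  — no active states
rest 'caaabaa' ignored (set empty)
final: {}; accept 1 not in set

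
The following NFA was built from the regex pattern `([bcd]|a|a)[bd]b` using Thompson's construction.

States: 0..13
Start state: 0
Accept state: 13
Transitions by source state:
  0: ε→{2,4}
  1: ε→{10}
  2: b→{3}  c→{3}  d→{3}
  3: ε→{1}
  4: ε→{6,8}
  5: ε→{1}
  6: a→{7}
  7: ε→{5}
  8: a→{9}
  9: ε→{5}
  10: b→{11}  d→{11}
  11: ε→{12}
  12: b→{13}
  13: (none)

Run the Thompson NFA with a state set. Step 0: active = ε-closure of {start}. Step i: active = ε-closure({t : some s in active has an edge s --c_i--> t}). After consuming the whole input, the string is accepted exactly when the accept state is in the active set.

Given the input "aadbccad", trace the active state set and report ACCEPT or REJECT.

Answer: REJECT

Trace:
S₀ = ε-closure({0}) = {0,2,4,6,8}
'a' @ 1: {1,5,7,9,10}
'a' @ 2: {}  — dead — no transitions
rest 'dbccad' ignored (set empty)
after full input: {}  (accept=13 not in)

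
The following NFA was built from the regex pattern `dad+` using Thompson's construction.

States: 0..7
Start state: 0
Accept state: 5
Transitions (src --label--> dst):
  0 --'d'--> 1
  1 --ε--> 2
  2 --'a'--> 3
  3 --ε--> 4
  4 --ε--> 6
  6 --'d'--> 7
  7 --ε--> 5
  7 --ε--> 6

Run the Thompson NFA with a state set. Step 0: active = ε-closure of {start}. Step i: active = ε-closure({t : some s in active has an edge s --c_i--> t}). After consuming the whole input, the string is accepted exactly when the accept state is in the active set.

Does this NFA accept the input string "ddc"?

initial (ε-close {0}): {0}
'd' @ 1: {1,2}
'd' @ 2: {}  — dead — no transitions
rest 'c' ignored (set empty)
final: {}; accept 5 not in set

Answer: REJECT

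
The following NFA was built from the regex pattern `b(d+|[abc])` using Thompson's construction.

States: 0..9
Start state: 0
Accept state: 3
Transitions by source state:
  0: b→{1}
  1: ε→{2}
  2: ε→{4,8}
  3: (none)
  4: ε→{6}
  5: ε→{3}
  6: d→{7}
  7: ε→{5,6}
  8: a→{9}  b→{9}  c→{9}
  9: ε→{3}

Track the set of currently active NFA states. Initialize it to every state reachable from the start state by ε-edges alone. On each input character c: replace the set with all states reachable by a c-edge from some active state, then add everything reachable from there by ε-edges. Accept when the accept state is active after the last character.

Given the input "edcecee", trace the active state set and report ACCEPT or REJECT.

start: ε-closure({0}) = {0}
'e' @ 1: {}  — state set empty
rest 'dcecee' ignored (set empty)
final: {}; accept 3 not in set

Answer: REJECT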